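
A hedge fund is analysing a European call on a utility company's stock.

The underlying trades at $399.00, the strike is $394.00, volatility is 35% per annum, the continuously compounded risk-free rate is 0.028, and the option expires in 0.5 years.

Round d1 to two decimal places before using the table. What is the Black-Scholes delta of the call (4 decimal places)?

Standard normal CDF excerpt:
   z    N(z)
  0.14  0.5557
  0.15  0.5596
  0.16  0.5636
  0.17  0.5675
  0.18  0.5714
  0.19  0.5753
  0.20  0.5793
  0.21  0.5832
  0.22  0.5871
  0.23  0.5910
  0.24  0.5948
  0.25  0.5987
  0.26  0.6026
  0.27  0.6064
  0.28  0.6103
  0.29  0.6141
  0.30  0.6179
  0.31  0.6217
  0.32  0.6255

T = 0.5;  σ√T = 0.2475
d₁ = [ln(399/394) + (0.028 + 0.35²/2)·0.5] / 0.2475 = [0.0126 + 0.0446] / 0.2475 = 0.2313 ≈ 0.23
N(d₁) = N(0.23) = 0.5910
Δ_call = N(d₁) = 0.5910

0.5910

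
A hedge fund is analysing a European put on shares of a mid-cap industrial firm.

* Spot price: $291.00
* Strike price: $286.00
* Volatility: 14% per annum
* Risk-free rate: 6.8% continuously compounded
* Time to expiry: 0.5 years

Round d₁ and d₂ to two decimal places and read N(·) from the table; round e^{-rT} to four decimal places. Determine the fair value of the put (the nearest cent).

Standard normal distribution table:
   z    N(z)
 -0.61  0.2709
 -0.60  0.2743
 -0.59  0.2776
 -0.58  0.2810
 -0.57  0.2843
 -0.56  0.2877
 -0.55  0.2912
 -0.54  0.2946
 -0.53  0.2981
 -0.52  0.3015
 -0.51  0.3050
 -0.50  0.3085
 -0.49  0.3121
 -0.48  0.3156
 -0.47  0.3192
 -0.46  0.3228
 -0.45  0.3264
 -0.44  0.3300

σ√T = 0.14·√0.5 = 0.0990
d₁ = [ln(291/286) + (0.068 + ½·0.14²)·0.5] / (σ√T) = (0.0173 + 0.0389) / 0.0990 = 0.5680 ⇒ 0.57
d₂ = 0.5680 − 0.0990 = 0.4690 ⇒ 0.47
exp(−rT) = exp(−0.068·0.5) = 0.9666
N(−d₂) = N(-0.47) = 0.3192;  N(−d₁) = N(-0.57) = 0.2843
P = 286·0.9666·0.3192 − 291·0.2843 = 88.2421 − 82.7313 = 5.5108

$5.51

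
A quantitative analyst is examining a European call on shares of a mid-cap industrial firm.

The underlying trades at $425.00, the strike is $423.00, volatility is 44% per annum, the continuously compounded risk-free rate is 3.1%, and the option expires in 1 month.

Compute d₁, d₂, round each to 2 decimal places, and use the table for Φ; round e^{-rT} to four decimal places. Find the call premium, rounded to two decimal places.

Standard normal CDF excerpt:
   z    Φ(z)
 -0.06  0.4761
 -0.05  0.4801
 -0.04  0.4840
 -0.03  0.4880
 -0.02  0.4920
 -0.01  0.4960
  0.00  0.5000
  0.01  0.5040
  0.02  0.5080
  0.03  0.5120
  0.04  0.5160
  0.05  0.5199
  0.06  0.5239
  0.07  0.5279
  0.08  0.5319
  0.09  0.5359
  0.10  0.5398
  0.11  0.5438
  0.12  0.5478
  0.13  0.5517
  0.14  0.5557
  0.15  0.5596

$23.55

T = 0.08333;  σ√T = 0.1270
d₁ = [ln(425/423) + (0.031 + 0.44²/2)·0.08333] / 0.1270 = [0.0047 + 0.0106] / 0.1270 = 0.1210 ⇒ 0.12
d₂ = d₁ − σ√T = 0.1210 − 0.1270 = -0.0060 ⇒ -0.01
exp(−rT) = exp(−0.031·0.08333) = 0.9974
C = 425·N(0.12) − 423·0.9974·N(-0.01) = 425·0.5478 − 423·0.9974·0.4960 = 232.8150 − 209.2625 = 23.5525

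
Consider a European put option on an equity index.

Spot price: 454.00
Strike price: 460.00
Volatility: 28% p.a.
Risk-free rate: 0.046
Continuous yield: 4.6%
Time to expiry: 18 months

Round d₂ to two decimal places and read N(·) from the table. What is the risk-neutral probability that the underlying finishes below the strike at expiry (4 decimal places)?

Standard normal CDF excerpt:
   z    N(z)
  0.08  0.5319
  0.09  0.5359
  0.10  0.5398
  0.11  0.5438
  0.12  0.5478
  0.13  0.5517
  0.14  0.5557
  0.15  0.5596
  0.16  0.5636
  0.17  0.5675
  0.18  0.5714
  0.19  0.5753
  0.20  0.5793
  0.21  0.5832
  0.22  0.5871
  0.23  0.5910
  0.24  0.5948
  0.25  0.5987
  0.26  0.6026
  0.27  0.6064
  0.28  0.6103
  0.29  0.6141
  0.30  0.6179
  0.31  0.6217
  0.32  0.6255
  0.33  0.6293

0.5832

σ√T = 0.28 × 1.2247 = 0.3429
d₁ = [ln(454/460) + (0.046 − 0.046 + 0.28²/2)·1.5] / 0.3429 = [-0.0131 + 0.0588] / 0.3429 = 0.1332 → 0.13
d₂ = d₁ − σ√T = 0.1332 − 0.3429 = -0.2098 → -0.21
Pr(exercise) under Q = N(−d₂) = N(0.21) = 0.5832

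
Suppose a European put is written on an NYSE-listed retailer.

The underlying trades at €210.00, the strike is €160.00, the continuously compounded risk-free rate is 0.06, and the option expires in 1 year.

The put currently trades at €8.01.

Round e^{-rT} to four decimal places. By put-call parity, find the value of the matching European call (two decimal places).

exp(−rT) = exp(−0.06·1) = 0.9418
Put-call parity: C − P = S − K·e^(−rT) = 210 − 160·0.9418 = 210 − 150.6880 = 59.3120
C = P + (C − P) = 8.01 + (59.3120) = 67.3220

€67.32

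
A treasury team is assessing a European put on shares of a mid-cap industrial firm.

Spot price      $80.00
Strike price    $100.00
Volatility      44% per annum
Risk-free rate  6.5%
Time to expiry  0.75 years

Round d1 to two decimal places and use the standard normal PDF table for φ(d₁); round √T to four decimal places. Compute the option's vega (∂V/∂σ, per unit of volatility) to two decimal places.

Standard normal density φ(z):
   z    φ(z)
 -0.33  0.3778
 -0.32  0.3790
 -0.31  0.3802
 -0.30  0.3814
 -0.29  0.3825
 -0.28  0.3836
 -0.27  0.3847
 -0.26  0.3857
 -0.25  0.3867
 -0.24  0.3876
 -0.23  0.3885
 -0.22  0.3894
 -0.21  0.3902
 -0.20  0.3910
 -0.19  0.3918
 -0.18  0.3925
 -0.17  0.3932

σ√T = 0.44·√0.75 = 0.3811
d₁ = [ln(80/100) + (0.065 + 0.44²/2)·0.75] / 0.3811 = [-0.2231 + 0.1213] / 0.3811 = -0.2671 ≈ -0.27
√T = √0.75 = 0.8660
φ(d₁) = φ(-0.27) = 0.3847
vega = S·φ(d₁)·√T = 80·0.3847·0.8660 = 26.6520
(Vega is the same for a European call and put with the same parameters.)

26.65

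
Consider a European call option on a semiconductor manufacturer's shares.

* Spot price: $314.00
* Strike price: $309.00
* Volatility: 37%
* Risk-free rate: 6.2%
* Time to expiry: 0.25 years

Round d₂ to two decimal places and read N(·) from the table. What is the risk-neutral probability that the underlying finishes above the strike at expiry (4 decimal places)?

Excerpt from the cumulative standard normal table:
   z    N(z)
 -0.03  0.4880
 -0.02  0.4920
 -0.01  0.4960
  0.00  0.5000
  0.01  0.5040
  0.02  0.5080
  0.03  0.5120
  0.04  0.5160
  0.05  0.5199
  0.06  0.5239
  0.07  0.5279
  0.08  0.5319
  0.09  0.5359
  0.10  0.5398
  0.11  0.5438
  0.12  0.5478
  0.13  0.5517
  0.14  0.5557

σ√T = 0.37 × 0.5000 = 0.1850
d₁ = [ln(314/309) + (0.062 + ½·0.37²)·0.25] / (σ√T) = (0.0161 + 0.0326) / 0.1850 = 0.2630 ≈ 0.26
d₂ = 0.2630 − 0.1850 = 0.0780 ≈ 0.08
Risk-neutral Pr[S_T > K] = N(d₂) = N(0.08) = 0.5319

0.5319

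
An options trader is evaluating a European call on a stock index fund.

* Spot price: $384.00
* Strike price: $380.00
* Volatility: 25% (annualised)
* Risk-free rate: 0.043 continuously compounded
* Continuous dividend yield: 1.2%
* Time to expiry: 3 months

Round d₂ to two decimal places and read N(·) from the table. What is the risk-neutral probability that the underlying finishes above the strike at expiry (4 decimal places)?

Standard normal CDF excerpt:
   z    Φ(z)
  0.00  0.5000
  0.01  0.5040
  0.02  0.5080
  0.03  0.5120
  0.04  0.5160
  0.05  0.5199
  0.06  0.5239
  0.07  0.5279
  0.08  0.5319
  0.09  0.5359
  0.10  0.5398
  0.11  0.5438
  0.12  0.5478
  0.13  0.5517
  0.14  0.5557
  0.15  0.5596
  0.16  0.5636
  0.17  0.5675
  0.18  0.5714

σ√T = 0.25·√0.25 = 0.1250
d₁ = [ln(384/380) + (0.043 − 0.012 + ½·0.25²)·0.25] / (σ√T) = (0.0105 + 0.0156) / 0.1250 = 0.2083 which rounds to 0.21
d₂ = 0.2083 − 0.1250 = 0.0833 which rounds to 0.08
Risk-neutral Pr[S_T > K] = N(d₂) = N(0.08) = 0.5319

0.5319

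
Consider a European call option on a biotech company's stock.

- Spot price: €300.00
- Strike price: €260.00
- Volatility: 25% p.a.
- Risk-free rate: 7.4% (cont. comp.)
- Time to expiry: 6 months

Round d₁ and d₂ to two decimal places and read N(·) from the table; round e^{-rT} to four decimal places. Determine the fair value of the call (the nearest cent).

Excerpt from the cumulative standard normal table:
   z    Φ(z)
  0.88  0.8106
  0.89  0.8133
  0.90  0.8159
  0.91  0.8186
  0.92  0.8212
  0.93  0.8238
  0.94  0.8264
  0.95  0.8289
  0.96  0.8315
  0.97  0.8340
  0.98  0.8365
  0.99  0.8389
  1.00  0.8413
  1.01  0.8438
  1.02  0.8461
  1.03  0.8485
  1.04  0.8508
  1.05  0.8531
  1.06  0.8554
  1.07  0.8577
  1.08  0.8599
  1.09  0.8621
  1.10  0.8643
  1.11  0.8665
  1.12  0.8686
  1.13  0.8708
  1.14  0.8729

€53.54

T = 0.5;  σ√T = 0.1768
d₁ = [ln(300/260) + (0.074 + 0.25²/2)·0.5] / 0.1768 = [0.1431 + 0.0526] / 0.1768 = 1.1072 ⇒ 1.11
d₂ = d₁ − σ√T = 1.1072 − 0.1768 = 0.9304 ⇒ 0.93
exp(−rT) = exp(−0.074·0.5) = 0.9637
N(d₁) = N(1.11) = 0.8665;  N(d₂) = N(0.93) = 0.8238
C = 300·0.8665 − 260·0.9637·0.8238 = 259.9500 − 206.4130 = 53.5370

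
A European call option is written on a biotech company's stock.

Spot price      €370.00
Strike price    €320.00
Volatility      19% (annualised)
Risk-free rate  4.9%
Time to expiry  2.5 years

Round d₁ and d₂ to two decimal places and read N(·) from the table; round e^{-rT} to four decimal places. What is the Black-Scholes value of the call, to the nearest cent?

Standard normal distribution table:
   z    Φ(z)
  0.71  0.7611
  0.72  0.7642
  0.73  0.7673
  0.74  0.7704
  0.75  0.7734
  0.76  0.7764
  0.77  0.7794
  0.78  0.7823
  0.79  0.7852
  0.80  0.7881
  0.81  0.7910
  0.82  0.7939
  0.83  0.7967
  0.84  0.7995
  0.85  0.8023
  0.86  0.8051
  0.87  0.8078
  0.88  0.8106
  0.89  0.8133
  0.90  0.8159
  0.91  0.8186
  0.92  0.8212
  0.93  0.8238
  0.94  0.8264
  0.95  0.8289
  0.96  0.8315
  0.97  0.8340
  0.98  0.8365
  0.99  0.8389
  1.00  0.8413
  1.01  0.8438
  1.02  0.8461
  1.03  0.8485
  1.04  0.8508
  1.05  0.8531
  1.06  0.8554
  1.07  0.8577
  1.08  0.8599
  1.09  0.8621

€96.69

σ√T = 0.19 × 1.5811 = 0.3004
d₁ = [ln(370/320) + (0.049 + 0.19²/2)·2.5] / 0.3004 = [0.1452 + 0.1676] / 0.3004 = 1.0412 ≈ 1.04
d₂ = d₁ − σ√T = 1.0412 − 0.3004 = 0.7408 ≈ 0.74
exp(−rT) = exp(−0.049·2.5) = 0.8847
N(d₁) = N(1.04) = 0.8508;  N(d₂) = N(0.74) = 0.7704
C = 370·0.8508 − 320·0.8847·0.7704 = 314.7960 − 218.1033 = 96.6927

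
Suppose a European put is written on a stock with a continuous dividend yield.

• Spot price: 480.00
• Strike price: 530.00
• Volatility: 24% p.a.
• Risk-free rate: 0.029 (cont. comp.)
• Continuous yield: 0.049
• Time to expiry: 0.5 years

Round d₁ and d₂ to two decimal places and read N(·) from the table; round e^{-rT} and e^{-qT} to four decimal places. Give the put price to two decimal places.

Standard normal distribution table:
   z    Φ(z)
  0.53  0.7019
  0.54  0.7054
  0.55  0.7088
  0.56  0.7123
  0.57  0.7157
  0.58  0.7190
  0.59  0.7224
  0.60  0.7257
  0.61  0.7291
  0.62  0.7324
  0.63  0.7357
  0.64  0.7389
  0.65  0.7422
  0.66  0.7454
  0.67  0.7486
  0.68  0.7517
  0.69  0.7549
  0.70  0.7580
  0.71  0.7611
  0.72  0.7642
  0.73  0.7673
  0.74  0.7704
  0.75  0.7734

67.18

σ√T = 0.24·√0.5 = 0.1697
d₁ = [ln(480/530) + (0.029 − 0.049 + 0.24²/2)·0.5] / 0.1697 = [-0.0991 + 0.0044] / 0.1697 = -0.5580 which rounds to -0.56
d₂ = d₁ − σ√T = -0.5580 − 0.1697 = -0.7277 which rounds to -0.73
e^(−qT) = e^(−0.049·0.5) = 0.9758;  e^(−rT) = e^(−0.029·0.5) = 0.9856
P = 530·0.9856·N(0.73) − 480·0.9758·N(0.56) = 530·0.9856·0.7673 − 480·0.9758·0.7123 = 400.8130 − 333.6299 = 67.1830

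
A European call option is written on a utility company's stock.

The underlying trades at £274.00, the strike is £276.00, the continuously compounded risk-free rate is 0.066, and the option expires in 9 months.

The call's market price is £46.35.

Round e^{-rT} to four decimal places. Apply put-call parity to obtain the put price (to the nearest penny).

exp(−rT) = exp(−0.066·0.75) = 0.9517
Put-call parity: C − P = S − K·e^(−rT) = 274 − 276·0.9517 = 274 − 262.6692 = 11.3308
P = C − (C − P) = 46.35 − (11.3308) = 35.0192

£35.02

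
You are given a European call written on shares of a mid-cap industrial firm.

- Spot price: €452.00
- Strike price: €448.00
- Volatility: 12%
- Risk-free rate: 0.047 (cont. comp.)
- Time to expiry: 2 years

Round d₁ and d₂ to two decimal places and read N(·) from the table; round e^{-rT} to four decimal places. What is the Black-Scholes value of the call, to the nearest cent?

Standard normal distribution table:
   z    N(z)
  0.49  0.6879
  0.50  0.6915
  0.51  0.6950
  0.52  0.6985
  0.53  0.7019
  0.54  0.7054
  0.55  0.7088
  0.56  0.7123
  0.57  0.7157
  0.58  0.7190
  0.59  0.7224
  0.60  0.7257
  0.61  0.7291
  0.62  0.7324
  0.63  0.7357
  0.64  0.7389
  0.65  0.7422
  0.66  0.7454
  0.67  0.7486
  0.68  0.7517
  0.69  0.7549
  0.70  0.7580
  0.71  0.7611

€56.36

T = 2;  σ√T = 0.1697
ln(S/K) + (r + σ²/2)T = ln(452/448) + (0.047 + 0.12²/2)·2 = 0.0089 + 0.1084 = 0.1173
d₁ = 0.1173 / 0.1697 = 0.6911 which rounds to 0.69
d₂ = d₁ − σ√T = 0.6911 − 0.1697 = 0.5214 which rounds to 0.52
exp(−rT) = exp(−0.047·2) = 0.9103
C = 452·N(0.69) − 448·0.9103·N(0.52) = 452·0.7549 − 448·0.9103·0.6985 = 341.2148 − 284.8584 = 56.3564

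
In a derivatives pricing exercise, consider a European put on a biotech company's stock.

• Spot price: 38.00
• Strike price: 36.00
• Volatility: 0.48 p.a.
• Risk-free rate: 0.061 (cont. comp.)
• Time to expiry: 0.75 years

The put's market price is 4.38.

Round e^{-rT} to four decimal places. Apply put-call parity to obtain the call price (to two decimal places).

e^(−rT) = e^(−0.061·0.75) = 0.9553
Put-call parity: C − P = S − K·e^(−rT) = 38 − 36·0.9553 = 38 − 34.3908 = 3.6092
C = P + (C − P) = 4.38 + (3.6092) = 7.9892

7.99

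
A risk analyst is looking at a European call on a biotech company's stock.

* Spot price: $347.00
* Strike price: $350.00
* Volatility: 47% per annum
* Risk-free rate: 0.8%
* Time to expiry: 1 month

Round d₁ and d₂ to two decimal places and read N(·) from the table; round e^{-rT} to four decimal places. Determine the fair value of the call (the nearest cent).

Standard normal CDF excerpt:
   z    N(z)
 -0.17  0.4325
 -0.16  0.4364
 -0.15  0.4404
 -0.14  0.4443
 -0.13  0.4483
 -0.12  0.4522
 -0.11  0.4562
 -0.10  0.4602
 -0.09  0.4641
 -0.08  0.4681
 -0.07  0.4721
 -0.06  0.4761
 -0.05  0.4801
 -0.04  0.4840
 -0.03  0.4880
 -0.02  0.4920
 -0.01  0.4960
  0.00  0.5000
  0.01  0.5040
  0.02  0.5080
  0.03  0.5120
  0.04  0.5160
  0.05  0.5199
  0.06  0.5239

$18.09

σ√T = 0.47 × 0.2887 = 0.1357
d₁ = [ln(347/350) + (0.008 + 0.47²/2)·0.08333] / 0.1357 = [-0.0086 + 0.0099] / 0.1357 = 0.0093 → 0.01
d₂ = d₁ − σ√T = 0.0093 − 0.1357 = -0.1264 → -0.13
exp(−rT) = exp(−0.008·0.08333) = 0.9993
N(d₁) = N(0.01) = 0.5040;  N(d₂) = N(-0.13) = 0.4483
C = 347·0.5040 − 350·0.9993·0.4483 = 174.8880 − 156.7952 = 18.0928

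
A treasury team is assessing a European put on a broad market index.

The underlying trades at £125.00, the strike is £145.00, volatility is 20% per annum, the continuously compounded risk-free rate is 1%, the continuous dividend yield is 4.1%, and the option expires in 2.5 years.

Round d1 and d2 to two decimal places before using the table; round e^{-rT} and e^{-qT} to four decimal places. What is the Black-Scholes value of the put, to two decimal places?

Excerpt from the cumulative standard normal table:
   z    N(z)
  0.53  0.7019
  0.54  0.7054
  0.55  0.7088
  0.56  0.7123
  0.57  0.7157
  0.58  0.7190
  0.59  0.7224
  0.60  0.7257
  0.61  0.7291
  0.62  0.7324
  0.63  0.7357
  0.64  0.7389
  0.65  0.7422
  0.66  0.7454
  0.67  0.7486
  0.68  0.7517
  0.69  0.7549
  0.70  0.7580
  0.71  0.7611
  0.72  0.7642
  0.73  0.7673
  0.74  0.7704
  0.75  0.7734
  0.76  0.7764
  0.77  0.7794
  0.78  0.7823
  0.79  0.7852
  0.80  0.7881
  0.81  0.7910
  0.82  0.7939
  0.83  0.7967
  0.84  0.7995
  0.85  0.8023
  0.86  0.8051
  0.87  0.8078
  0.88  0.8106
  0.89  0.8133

σ√T = 0.2·√2.5 = 0.3162
d₁ = [ln(125/145) + (0.01 − 0.041 + ½·0.2²)·2.5] / (σ√T) = (-0.1484 − 0.0275) / 0.3162 = -0.5563 ⇒ -0.56
d₂ = -0.5563 − 0.3162 = -0.8725 ⇒ -0.87
e^(−qT) = e^(−0.041·2.5) = 0.9026;  e^(−rT) = e^(−0.01·2.5) = 0.9753
N(−d₂) = N(0.87) = 0.8078;  N(−d₁) = N(0.56) = 0.7123
P = 145·0.9753·0.8078 − 125·0.9026·0.7123 = 114.2379 − 80.3652 = 33.8726

£33.87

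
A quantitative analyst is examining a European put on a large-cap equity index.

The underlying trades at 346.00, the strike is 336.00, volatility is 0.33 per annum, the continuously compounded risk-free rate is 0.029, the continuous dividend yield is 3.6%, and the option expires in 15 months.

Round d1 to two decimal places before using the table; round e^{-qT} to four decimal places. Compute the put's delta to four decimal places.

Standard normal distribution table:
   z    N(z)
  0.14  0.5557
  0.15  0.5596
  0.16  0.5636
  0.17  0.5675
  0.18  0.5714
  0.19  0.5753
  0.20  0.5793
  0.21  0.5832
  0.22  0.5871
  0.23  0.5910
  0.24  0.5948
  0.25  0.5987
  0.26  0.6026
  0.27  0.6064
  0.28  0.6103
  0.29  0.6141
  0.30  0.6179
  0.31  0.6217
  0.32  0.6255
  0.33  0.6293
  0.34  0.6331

σ√T = 0.33·√1.25 = 0.3690
d₁ = [ln(346/336) + (0.029 − 0.036 + 0.33²/2)·1.25] / 0.3690 = [0.0293 + 0.0593] / 0.3690 = 0.2402 → 0.24
N(d₁) = N(0.24) = 0.5948
Δ_put = e^(−qT)·(N(d₁) − 1) = 0.9560·(0.5948 − 1) = -0.3874

-0.3874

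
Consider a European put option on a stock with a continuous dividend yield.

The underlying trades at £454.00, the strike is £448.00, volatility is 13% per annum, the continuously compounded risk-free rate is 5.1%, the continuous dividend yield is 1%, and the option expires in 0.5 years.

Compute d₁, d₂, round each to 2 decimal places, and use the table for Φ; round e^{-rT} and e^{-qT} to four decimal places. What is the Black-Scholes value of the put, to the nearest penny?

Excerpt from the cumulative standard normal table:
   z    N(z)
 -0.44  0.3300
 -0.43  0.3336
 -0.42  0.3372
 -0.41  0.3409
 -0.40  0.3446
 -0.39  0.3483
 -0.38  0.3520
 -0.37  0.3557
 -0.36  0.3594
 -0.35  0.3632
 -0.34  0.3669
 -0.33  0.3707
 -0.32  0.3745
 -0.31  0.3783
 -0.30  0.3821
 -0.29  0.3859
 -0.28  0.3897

T = 0.5;  σ√T = 0.0919
d₁ = [ln(454/448) + (0.051 − 0.01 + 0.13²/2)·0.5] / 0.0919 = [0.0133 + 0.0247] / 0.0919 = 0.4137 ≈ 0.41
d₂ = d₁ − σ√T = 0.4137 − 0.0919 = 0.3218 ≈ 0.32
e^(−qT) = e^(−0.01·0.5) = 0.9950;  e^(−rT) = e^(−0.051·0.5) = 0.9748
N(−d₂) = N(-0.32) = 0.3745;  N(−d₁) = N(-0.41) = 0.3409
P = 448·0.9748·0.3745 − 454·0.9950·0.3409 = 163.5480 − 153.9948 = 9.5533

£9.55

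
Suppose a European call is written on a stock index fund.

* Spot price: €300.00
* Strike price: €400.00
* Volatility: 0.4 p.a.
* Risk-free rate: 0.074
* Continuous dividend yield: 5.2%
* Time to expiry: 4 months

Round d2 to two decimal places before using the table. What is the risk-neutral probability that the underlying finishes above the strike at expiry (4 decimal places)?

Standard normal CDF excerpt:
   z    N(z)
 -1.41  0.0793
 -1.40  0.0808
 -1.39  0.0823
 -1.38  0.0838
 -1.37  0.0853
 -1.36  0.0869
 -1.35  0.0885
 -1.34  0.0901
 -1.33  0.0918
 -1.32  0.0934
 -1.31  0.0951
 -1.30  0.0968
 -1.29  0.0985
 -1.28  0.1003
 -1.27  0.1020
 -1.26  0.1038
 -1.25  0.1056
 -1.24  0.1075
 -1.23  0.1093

σ√T = 0.4·√0.3333 = 0.2309
ln(S/K) + (r − q + σ²/2)T = ln(300/400) + (0.074 − 0.052 + 0.4²/2)·0.3333 = -0.2877 + 0.0340 = -0.2537
d₁ = -0.2537 / 0.2309 = -1.0985 ≈ -1.10
d₂ = d₁ − σ√T = -1.0985 − 0.2309 = -1.3294 ≈ -1.33
Risk-neutral Pr[S_T > K] = N(d₂) = N(-1.33) = 0.0918

0.0918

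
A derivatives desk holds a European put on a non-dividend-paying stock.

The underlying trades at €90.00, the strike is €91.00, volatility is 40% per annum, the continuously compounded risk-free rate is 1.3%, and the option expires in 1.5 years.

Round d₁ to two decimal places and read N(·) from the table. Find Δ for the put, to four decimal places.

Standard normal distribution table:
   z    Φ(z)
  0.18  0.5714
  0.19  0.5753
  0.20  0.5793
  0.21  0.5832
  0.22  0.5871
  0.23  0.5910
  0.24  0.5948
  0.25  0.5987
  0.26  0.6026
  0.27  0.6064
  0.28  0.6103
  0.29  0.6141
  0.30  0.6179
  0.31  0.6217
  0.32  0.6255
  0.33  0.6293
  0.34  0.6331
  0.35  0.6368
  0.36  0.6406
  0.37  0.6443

-0.3974

σ√T = 0.4 × 1.2247 = 0.4899
d₁ = [ln(90/91) + (0.013 + ½·0.4²)·1.5] / (σ√T) = (-0.0110 + 0.1395) / 0.4899 = 0.2622 ≈ 0.26
N(d₁) = N(0.26) = 0.6026
Δ_put = N(d₁) − 1 = 0.6026 − 1 = -0.3974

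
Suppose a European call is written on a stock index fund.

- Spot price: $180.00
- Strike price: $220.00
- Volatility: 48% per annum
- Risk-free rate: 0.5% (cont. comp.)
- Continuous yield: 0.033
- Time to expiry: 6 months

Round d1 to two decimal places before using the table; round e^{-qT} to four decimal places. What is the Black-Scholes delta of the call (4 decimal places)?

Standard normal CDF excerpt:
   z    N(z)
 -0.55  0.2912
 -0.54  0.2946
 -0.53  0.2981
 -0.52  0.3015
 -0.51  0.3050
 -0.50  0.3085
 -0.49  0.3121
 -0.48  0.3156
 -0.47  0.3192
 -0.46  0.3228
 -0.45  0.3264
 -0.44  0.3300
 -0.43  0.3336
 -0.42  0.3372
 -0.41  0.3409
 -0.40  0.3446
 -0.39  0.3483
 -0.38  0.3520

T = 0.5;  σ√T = 0.3394
d₁ = [ln(180/220) + (0.005 − 0.033 + ½·0.48²)·0.5] / (σ√T) = (-0.2007 + 0.0436) / 0.3394 = -0.4628 which rounds to -0.46
N(d₁) = N(-0.46) = 0.3228
Δ_call = exp(−qT)·N(d₁) = 0.9836·0.3228 = 0.3175

0.3175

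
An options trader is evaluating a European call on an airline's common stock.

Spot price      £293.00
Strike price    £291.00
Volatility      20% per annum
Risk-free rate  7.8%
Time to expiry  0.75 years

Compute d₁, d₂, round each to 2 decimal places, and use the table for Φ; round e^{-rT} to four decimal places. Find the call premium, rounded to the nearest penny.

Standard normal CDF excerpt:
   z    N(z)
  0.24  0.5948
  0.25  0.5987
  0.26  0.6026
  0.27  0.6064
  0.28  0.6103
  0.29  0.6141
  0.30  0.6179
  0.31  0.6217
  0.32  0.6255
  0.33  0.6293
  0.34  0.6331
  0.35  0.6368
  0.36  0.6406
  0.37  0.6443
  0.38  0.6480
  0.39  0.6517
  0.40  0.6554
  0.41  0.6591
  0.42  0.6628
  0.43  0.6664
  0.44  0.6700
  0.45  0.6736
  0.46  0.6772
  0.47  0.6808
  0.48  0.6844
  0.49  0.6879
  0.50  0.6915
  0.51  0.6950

£29.87

σ√T = 0.2 × 0.8660 = 0.1732
d₁ = [ln(293/291) + (0.078 + 0.2²/2)·0.75] / 0.1732 = [0.0068 + 0.0735] / 0.1732 = 0.4639 → 0.46
d₂ = d₁ − σ√T = 0.4639 − 0.1732 = 0.2907 → 0.29
e^(−rT) = e^(−0.078·0.75) = 0.9432
N(d₁) = N(0.46) = 0.6772;  N(d₂) = N(0.29) = 0.6141
C = 293·0.6772 − 291·0.9432·0.6141 = 198.4196 − 168.5528 = 29.8668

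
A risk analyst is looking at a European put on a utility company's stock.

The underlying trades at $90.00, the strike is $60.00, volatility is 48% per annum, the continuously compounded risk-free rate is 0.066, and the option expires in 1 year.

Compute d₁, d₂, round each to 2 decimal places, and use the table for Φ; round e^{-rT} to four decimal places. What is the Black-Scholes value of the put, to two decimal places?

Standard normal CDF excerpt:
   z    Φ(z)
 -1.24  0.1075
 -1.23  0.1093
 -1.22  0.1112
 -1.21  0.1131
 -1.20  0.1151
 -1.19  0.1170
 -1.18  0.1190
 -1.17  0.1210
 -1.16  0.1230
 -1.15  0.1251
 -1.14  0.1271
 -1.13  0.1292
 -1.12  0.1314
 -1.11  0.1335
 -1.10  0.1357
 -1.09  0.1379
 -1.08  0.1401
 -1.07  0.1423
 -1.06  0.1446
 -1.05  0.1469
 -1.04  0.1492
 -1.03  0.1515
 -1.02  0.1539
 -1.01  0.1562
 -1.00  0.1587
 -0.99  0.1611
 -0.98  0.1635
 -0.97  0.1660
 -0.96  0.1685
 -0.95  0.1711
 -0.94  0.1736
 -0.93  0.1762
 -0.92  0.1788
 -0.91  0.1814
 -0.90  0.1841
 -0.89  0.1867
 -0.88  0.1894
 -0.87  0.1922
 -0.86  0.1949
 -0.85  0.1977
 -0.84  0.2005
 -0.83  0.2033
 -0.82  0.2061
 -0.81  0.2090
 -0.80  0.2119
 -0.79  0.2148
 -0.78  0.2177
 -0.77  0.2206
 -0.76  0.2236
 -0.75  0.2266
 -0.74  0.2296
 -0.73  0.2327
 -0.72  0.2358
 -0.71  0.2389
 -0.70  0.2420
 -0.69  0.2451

σ√T = 0.48·√1 = 0.4800
ln(S/K) + (r + σ²/2)T = ln(90/60) + (0.066 + 0.48²/2)·1 = 0.4055 + 0.1812 = 0.5867
d₁ = 0.5867 / 0.4800 = 1.2222 → 1.22
d₂ = d₁ − σ√T = 1.2222 − 0.4800 = 0.7422 → 0.74
exp(−rT) = exp(−0.066·1) = 0.9361
P = 60·0.9361·N(-0.74) − 90·N(-1.22) = 60·0.9361·0.2296 − 90·0.1112 = 12.8957 − 10.0080 = 2.8877

$2.89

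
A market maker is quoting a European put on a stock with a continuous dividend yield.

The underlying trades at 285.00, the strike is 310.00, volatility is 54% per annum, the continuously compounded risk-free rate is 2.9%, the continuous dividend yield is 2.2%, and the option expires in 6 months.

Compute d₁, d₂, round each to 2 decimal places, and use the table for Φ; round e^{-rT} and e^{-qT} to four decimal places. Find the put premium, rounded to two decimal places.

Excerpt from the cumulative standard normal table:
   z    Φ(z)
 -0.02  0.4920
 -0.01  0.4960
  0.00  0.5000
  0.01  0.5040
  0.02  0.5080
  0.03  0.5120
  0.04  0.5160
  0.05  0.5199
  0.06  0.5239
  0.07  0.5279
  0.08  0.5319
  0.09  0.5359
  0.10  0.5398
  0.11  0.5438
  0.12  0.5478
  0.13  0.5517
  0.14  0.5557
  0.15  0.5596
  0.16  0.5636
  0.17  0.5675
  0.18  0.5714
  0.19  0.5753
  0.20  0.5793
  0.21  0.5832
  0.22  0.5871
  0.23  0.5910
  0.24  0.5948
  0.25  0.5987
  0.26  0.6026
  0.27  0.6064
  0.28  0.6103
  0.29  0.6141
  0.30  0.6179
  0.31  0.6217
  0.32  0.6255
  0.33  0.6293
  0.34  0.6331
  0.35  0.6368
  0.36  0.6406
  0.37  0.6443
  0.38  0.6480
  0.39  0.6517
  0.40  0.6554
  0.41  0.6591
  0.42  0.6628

57.05

σ√T = 0.54 × 0.7071 = 0.3818
ln(S/K) + (r − q + σ²/2)T = ln(285/310) + (0.029 − 0.022 + 0.54²/2)·0.5 = -0.0841 + 0.0764 = -0.0077
d₁ = -0.0077 / 0.3818 = -0.0201 which rounds to -0.02
d₂ = d₁ − σ√T = -0.0201 − 0.3818 = -0.4020 which rounds to -0.40
exp(−qT) = exp(−0.022·0.5) = 0.9891;  exp(−rT) = exp(−0.029·0.5) = 0.9856
P = 310·0.9856·N(0.40) − 285·0.9891·N(0.02) = 310·0.9856·0.6554 − 285·0.9891·0.5080 = 200.2483 − 143.2019 = 57.0464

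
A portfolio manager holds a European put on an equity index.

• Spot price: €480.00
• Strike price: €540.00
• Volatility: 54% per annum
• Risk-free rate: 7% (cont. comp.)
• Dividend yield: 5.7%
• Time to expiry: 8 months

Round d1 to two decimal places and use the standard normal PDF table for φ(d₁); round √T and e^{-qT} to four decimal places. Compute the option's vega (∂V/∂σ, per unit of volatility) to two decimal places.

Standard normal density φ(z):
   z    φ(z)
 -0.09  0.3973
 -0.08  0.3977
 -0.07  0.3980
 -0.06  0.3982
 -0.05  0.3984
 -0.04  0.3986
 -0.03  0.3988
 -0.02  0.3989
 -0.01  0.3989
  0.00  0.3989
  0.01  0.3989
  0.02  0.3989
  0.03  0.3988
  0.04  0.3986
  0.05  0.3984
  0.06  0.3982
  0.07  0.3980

150.47

σ√T = 0.54 × 0.8165 = 0.4409
ln(S/K) + (r − q + σ²/2)T = ln(480/540) + (0.07 − 0.057 + 0.54²/2)·0.6667 = -0.1178 + 0.1059 = -0.0119
d₁ = -0.0119 / 0.4409 = -0.0270 which rounds to -0.03
√T = √0.6667 = 0.8165
φ(d₁) = φ(-0.03) = 0.3988
e^(−qT) = e^(−0.057·0.6667) = 0.9627
vega = S·e^(−qT)·φ(d₁)·√T = 480·0.9627·0.3988·0.8165 = 150.4678
(Vega is the same for a European call and put with the same parameters.)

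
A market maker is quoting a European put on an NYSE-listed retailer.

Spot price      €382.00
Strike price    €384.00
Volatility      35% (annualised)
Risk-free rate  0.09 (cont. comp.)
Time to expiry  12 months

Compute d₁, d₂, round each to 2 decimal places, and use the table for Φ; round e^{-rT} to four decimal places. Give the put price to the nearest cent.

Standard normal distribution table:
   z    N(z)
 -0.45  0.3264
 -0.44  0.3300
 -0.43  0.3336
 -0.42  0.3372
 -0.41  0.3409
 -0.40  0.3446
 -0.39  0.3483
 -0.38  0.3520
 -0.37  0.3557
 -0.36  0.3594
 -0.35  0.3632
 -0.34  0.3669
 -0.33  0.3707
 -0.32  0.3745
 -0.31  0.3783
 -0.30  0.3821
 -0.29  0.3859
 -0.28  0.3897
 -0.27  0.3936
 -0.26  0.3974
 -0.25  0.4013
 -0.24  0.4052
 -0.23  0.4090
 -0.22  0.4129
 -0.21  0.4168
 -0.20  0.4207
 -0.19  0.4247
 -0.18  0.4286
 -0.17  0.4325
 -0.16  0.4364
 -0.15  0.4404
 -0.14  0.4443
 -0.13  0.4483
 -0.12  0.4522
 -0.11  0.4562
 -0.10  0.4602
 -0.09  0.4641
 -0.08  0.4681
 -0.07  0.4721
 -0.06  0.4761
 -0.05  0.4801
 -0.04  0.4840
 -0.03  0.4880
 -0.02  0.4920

σ√T = 0.35·√1 = 0.3500
d₁ = [ln(382/384) + (0.09 + ½·0.35²)·1] / (σ√T) = (-0.0052 + 0.1512) / 0.3500 = 0.4172 ≈ 0.42
d₂ = 0.4172 − 0.3500 = 0.0672 ≈ 0.07
e^(−rT) = e^(−0.09·1) = 0.9139
P = 384·0.9139·N(-0.07) − 382·N(-0.42) = 384·0.9139·0.4721 − 382·0.3372 = 165.6776 − 128.8104 = 36.8672

€36.87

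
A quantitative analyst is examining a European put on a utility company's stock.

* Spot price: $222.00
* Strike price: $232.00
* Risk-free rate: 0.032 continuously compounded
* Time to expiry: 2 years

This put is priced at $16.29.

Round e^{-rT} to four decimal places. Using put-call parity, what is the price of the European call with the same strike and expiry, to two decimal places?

exp(−rT) = exp(−0.032·2) = 0.9380
Put-call parity: C − P = S − K·e^(−rT) = 222 − 232·0.9380 = 222 − 217.6160 = 4.3840
C = P + (C − P) = 16.29 + (4.3840) = 20.6740

$20.67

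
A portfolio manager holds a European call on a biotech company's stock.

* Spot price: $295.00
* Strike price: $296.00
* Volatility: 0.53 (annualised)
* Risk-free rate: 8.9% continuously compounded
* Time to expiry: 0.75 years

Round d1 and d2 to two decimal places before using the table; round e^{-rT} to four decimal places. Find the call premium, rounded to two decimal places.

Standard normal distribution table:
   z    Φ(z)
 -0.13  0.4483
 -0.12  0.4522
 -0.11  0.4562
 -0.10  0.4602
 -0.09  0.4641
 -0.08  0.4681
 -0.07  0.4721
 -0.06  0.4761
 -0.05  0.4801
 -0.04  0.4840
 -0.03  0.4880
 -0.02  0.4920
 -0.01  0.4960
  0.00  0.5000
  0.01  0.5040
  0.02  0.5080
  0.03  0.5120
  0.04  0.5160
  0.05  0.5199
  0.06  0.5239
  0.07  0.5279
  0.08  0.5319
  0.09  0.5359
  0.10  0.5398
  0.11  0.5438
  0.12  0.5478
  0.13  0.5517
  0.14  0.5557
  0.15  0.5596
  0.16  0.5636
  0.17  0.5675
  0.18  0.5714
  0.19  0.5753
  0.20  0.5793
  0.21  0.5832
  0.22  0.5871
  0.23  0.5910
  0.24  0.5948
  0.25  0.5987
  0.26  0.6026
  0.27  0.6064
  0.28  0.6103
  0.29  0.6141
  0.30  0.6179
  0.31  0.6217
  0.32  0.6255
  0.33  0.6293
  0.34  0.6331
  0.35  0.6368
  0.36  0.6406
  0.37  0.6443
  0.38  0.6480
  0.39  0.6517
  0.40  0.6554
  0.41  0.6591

$61.57

T = 0.75;  σ√T = 0.4590
d₁ = [ln(295/296) + (0.089 + 0.53²/2)·0.75] / 0.4590 = [-0.0034 + 0.1721] / 0.4590 = 0.3676 ⇒ 0.37
d₂ = d₁ − σ√T = 0.3676 − 0.4590 = -0.0914 ⇒ -0.09
e^(−rT) = e^(−0.089·0.75) = 0.9354
N(d₁) = N(0.37) = 0.6443;  N(d₂) = N(-0.09) = 0.4641
C = 295·0.6443 − 296·0.9354·0.4641 = 190.0685 − 128.4993 = 61.5692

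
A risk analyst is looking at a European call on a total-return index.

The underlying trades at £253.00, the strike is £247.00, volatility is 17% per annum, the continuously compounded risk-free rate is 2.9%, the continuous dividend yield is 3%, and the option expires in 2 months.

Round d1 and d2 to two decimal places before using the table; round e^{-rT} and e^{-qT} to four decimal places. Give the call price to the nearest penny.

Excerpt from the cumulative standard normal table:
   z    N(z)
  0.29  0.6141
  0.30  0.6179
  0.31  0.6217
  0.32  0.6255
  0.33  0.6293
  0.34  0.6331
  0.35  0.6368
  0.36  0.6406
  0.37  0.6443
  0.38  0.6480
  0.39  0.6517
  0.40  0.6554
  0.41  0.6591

T = 0.1667;  σ√T = 0.0694
d₁ = [ln(253/247) + (0.029 − 0.03 + ½·0.17²)·0.1667] / (σ√T) = (0.0240 + 0.0022) / 0.0694 = 0.3781 ≈ 0.38
d₂ = 0.3781 − 0.0694 = 0.3087 ≈ 0.31
e^(−qT) = e^(−0.03·0.1667) = 0.9950;  e^(−rT) = e^(−0.029·0.1667) = 0.9952
C = 253·0.9950·N(0.38) − 247·0.9952·N(0.31) = 253·0.9950·0.6480 − 247·0.9952·0.6217 = 163.1243 − 152.8228 = 10.3015

£10.30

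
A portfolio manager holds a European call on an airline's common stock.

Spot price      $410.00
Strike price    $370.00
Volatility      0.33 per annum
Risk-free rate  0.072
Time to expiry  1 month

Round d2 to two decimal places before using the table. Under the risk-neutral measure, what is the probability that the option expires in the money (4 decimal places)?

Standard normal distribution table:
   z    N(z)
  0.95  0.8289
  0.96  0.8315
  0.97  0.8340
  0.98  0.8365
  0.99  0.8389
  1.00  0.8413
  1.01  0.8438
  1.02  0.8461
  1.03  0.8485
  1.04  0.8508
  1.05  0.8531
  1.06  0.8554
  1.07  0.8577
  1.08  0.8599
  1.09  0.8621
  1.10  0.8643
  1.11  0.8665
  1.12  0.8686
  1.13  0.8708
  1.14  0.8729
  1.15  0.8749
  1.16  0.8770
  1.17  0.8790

0.8621

T = 0.08333;  σ√T = 0.0953
ln(S/K) + (r + σ²/2)T = ln(410/370) + (0.072 + 0.33²/2)·0.08333 = 0.1027 + 0.0105 = 0.1132
d₁ = 0.1132 / 0.0953 = 1.1882 ⇒ 1.19
d₂ = d₁ − σ√T = 1.1882 − 0.0953 = 1.0929 ⇒ 1.09
Risk-neutral Pr[S_T > K] = N(d₂) = N(1.09) = 0.8621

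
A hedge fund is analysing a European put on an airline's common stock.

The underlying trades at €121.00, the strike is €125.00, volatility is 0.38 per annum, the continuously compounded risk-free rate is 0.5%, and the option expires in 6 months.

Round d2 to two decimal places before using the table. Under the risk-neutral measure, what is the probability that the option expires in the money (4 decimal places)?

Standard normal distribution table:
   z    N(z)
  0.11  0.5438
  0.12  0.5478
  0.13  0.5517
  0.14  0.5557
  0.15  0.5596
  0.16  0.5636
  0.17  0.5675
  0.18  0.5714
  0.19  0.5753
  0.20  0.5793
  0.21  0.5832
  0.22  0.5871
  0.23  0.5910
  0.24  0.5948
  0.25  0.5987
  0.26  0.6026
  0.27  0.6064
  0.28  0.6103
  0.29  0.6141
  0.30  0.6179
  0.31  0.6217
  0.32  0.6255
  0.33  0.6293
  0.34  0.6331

σ√T = 0.38 × 0.7071 = 0.2687
ln(S/K) + (r + σ²/2)T = ln(121/125) + (0.005 + 0.38²/2)·0.5 = -0.0325 + 0.0386 = 0.0061
d₁ = 0.0061 / 0.2687 = 0.0226 → 0.02
d₂ = d₁ − σ√T = 0.0226 − 0.2687 = -0.2461 → -0.25
Risk-neutral Pr[S_T < K] = N(−d₂) = N(0.25) = 0.5987

0.5987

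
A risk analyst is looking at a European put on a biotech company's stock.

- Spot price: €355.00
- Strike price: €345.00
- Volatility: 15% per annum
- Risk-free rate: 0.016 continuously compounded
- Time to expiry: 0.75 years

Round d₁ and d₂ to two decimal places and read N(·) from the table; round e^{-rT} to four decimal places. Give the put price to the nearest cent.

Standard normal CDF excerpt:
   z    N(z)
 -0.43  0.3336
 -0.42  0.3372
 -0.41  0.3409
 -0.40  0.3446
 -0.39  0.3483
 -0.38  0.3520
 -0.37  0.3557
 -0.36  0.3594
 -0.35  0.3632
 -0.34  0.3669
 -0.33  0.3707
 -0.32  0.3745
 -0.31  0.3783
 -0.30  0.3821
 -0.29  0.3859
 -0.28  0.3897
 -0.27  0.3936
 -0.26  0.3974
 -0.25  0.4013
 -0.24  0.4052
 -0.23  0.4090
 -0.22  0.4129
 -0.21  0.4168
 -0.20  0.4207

€11.84

σ√T = 0.15·√0.75 = 0.1299
d₁ = [ln(355/345) + (0.016 + ½·0.15²)·0.75] / (σ√T) = (0.0286 + 0.0204) / 0.1299 = 0.3773 ⇒ 0.38
d₂ = 0.3773 − 0.1299 = 0.2474 ⇒ 0.25
e^(−rT) = e^(−0.016·0.75) = 0.9881
P = 345·0.9881·N(-0.25) − 355·N(-0.38) = 345·0.9881·0.4013 − 355·0.3520 = 136.8010 − 124.9600 = 11.8410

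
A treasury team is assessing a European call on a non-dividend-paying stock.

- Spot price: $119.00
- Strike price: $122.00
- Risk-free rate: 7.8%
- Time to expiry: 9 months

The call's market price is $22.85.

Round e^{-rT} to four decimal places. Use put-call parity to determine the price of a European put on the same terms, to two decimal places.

e^(−rT) = e^(−0.078·0.75) = 0.9432
Put-call parity: C − P = S − K·e^(−rT) = 119 − 122·0.9432 = 119 − 115.0704 = 3.9296
P = C − (C − P) = 22.85 − (3.9296) = 18.9204

$18.92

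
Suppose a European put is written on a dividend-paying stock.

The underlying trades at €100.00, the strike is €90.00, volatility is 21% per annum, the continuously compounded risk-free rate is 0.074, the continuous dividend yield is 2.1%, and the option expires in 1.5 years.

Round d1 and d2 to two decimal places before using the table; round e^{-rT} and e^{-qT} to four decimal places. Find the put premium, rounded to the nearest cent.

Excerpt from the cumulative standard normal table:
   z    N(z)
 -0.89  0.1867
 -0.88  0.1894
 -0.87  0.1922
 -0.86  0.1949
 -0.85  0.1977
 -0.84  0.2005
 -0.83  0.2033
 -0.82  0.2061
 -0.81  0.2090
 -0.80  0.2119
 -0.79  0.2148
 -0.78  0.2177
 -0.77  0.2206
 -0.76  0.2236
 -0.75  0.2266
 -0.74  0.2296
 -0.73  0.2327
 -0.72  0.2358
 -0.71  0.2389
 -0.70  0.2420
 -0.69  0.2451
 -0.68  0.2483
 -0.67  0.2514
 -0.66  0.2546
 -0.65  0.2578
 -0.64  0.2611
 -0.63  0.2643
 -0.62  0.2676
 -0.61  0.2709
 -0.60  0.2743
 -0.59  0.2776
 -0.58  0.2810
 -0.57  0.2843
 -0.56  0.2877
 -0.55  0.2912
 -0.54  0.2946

€3.20

σ√T = 0.21 × 1.2247 = 0.2572
d₁ = [ln(100/90) + (0.074 − 0.021 + 0.21²/2)·1.5] / 0.2572 = [0.1054 + 0.1126] / 0.2572 = 0.8474 → 0.85
d₂ = d₁ − σ√T = 0.8474 − 0.2572 = 0.5902 → 0.59
e^(−qT) = e^(−0.021·1.5) = 0.9690;  e^(−rT) = e^(−0.074·1.5) = 0.8949
P = 90·0.8949·N(-0.59) − 100·0.9690·N(-0.85) = 90·0.8949·0.2776 − 100·0.9690·0.1977 = 22.3582 − 19.1571 = 3.2011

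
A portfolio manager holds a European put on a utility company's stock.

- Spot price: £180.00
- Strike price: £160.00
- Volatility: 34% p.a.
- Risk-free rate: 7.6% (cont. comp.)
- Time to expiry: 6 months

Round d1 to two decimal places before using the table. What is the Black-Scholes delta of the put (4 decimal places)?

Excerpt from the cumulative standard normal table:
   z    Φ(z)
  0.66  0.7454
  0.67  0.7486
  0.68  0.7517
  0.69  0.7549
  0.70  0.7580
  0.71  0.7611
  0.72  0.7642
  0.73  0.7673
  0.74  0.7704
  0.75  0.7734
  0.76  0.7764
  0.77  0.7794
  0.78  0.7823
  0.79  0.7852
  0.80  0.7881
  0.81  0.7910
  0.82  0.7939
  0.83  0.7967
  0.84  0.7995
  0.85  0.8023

-0.2206

T = 0.5;  σ√T = 0.2404
d₁ = [ln(180/160) + (0.076 + ½·0.34²)·0.5] / (σ√T) = (0.1178 + 0.0669) / 0.2404 = 0.7682 → 0.77
N(d₁) = N(0.77) = 0.7794
Δ_put = N(d₁) − 1 = 0.7794 − 1 = -0.2206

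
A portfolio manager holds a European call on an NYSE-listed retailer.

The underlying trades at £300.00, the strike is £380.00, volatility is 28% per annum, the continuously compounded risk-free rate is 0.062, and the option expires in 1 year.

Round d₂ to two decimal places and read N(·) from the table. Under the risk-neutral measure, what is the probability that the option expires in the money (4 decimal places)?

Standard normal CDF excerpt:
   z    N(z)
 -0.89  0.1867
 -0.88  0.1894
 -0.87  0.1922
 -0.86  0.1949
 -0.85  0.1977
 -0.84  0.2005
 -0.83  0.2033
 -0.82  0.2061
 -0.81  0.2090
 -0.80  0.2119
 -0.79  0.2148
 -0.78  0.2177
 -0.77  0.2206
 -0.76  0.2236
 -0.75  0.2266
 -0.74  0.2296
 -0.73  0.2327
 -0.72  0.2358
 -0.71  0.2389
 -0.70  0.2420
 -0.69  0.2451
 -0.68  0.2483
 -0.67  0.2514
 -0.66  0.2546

σ√T = 0.28 × 1.0000 = 0.2800
d₁ = [ln(300/380) + (0.062 + 0.28²/2)·1] / 0.2800 = [-0.2364 + 0.1012] / 0.2800 = -0.4828 ≈ -0.48
d₂ = d₁ − σ√T = -0.4828 − 0.2800 = -0.7628 ≈ -0.76
Pr(exercise) under Q = N(d₂) = 0.2236

0.2236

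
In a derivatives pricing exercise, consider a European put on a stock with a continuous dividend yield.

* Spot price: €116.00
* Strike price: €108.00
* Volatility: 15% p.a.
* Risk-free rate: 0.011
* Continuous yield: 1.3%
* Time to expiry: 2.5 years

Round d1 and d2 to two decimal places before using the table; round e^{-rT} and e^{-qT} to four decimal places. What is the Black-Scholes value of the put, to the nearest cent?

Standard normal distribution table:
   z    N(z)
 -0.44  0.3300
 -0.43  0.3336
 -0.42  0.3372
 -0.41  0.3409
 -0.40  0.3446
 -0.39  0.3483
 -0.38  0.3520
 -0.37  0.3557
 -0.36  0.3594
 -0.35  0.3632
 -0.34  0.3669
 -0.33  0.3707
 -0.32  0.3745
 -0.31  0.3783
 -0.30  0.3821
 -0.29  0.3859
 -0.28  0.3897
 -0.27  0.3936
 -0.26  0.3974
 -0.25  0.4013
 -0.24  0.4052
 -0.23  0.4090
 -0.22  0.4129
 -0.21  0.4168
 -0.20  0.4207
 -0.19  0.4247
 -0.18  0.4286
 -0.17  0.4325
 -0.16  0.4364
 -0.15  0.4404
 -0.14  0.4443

σ√T = 0.15 × 1.5811 = 0.2372
ln(S/K) + (r − q + σ²/2)T = ln(116/108) + (0.011 − 0.013 + 0.15²/2)·2.5 = 0.0715 + 0.0231 = 0.0946
d₁ = 0.0946 / 0.2372 = 0.3988 ⇒ 0.40
d₂ = d₁ − σ√T = 0.3988 − 0.2372 = 0.1616 ⇒ 0.16
exp(−qT) = exp(−0.013·2.5) = 0.9680;  exp(−rT) = exp(−0.011·2.5) = 0.9729
P = 108·0.9729·N(-0.16) − 116·0.9680·N(-0.40) = 108·0.9729·0.4364 − 116·0.9680·0.3446 = 45.8539 − 38.6944 = 7.1595

€7.16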